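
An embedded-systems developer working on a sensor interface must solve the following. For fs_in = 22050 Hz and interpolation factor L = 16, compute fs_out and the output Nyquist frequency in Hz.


Step 1 — output sample rate after interpolation by L:
fs_out = L * fs_in = 16 * 22050 = 352800 Hz

Step 2 — Nyquist frequency of the output stream:
f_Nyq = fs_out / 2 = 352800 / 2 = 176400.0 Hz

fs_out = 352800 Hz; f_Nyquist = 176400.0 Hz


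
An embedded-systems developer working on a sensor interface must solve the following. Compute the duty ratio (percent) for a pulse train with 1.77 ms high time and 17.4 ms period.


Duty cycle as a percentage:
DC = (t_on / T) * 100
   = (1.77 / 17.4) * 100
   = 0.101724 * 100
   = 10.17 %

10.17 %


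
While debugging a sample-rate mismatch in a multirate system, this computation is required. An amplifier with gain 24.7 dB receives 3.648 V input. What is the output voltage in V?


Output voltage from dB gain:
V_out = V_in * 10^(gain_dB / 20)
      = 3.648 * 10^(24.7 / 20)
      = 3.648 * 17.179084
      = 62.6693 V

62.6693 V


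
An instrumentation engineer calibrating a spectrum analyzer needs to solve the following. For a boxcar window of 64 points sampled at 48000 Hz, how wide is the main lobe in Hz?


Main lobe width for a rectangular window:
Width = 2 * fs / N
      = 2 * 48000 / 64
      = 96000 / 64
      = 1500.0 Hz

1500.0 Hz


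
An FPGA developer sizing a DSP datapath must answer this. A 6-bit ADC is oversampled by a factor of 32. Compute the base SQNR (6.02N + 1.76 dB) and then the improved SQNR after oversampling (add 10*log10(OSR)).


Step 1 — baseline SQNR at Nyquist:
SQNR_base = 6.02*N + 1.76
          = 6.02*6 + 1.76
          = 37.88 dB

Step 2 — oversampling processing gain:
G = 10*log10(OSR) = 10*log10(32) = 15.05 dB

Step 3 — total:
SQNR_total = 37.88 + 15.05 = 52.93 dB

Base SQNR = 37.88 dB; oversampled SQNR = 52.93 dB


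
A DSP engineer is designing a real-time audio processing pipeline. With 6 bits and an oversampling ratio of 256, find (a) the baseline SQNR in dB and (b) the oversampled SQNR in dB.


Step 1 — baseline SQNR at Nyquist:
SQNR_base = 6.02*N + 1.76
          = 6.02*6 + 1.76
          = 37.88 dB

Step 2 — oversampling processing gain:
G = 10*log10(OSR) = 10*log10(256) = 24.08 dB

Step 3 — total:
SQNR_total = 37.88 + 24.08 = 61.96 dB

Base SQNR = 37.88 dB; oversampled SQNR = 61.96 dB


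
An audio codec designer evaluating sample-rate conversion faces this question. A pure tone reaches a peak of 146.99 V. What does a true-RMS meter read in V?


RMS voltage for a sinusoidal waveform:
V_rms = V_peak / sqrt(2)
      = 146.99 / 1.414214
      = 103.938 V

103.938 V


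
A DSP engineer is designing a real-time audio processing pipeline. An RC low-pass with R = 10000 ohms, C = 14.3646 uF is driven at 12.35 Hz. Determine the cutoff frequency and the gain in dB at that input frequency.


Step 1 — cutoff frequency:
fc = 1 / (2*pi*R*C)
C = 14.3646 uF = 1.43646e-05 F
fc = 1 / (2*pi*10000*1.43646e-05)
   = 1.10797 Hz

Step 2 — magnitude at f = 12.35 Hz:
|H(f)| = 1 / sqrt(1 + (f/fc)^2)
f/fc = 12.35 / 1.10797 = 11.146511
|H| = 1 / sqrt(1 + 124.244707) = 0.0893553
|H|_dB = 20*log10(0.0893553) = -20.98 dB

fc = 1.10797 Hz; |H(12.35 Hz)| = -20.98 dB


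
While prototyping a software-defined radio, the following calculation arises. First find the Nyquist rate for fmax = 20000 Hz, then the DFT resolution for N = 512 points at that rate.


Step 1 — Nyquist sampling rate:
fs = 2 * fmax = 2 * 20000 = 40000 Hz

Step 2 — DFT bin spacing:
df = fs / N = 40000 / 512 = 78.125 Hz

78.125 Hz


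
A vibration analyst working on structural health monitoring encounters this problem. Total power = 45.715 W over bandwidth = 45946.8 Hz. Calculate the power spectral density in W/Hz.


Power spectral density:
PSD = P / BW
    = 45.715 / 45946.8
    = 0.00099496 W/Hz

0.00099496 W/Hz


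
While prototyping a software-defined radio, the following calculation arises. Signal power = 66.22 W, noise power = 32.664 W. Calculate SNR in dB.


SNR in decibels:
SNR = 10 * log10(Ps / Pn)
    = 10 * log10(66.22 / 32.664)
    = 10 * log10(2.0273)
    = 10 * 0.3069
    = 3.07 dB

3.07 dB


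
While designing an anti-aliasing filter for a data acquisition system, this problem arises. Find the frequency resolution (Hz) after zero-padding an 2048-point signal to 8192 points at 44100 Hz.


Frequency resolution after zero-padding:
N_padded = 2048 * 4 = 8192
df = fs / N_padded
   = 44100 / 8192
   = 5.3833 Hz

5.3833 Hz


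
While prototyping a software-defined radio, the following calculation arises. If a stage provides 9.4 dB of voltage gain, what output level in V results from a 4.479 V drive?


Output voltage from dB gain:
V_out = V_in * 10^(gain_dB / 20)
      = 4.479 * 10^(9.4 / 20)
      = 4.479 * 2.951209
      = 13.2185 V

13.2185 V


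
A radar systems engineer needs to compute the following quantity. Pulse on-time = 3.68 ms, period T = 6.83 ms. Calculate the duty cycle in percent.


Duty cycle as a percentage:
DC = (t_on / T) * 100
   = (3.68 / 6.83) * 100
   = 0.538799 * 100
   = 53.88 %

53.88 %


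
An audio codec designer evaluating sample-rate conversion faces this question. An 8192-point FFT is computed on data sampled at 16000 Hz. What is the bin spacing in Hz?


DFT frequency resolution:
df = fs / N
   = 16000 / 8192
   = 1.9531 Hz

1.9531 Hz


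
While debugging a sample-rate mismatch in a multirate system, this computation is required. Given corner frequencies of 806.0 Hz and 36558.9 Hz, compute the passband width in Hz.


Bandwidth is the difference of -3dB frequencies:
BW = f_high - f_low
   = 36558.9 - 806.0
   = 35752.9 Hz

35752.9 Hz


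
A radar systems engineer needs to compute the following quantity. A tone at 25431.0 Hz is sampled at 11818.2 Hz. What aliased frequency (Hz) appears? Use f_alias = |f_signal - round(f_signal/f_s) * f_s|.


Compute the nearest integer multiple of fs to the signal:
n = round(25431.0 / 11818.2) = 2
f_alias = |25431.0 - 2 * 11818.2|
        = |25431.0 - 23636.4|
        = 1794.6 Hz

1794.6


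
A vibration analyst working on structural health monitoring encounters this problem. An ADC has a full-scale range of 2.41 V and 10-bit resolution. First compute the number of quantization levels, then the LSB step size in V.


Step 1 — number of quantization levels:
L = 2^N = 2^10 = 1024

Step 2 — LSB step size:
delta = Vfs / L
      = 2.41 / 1024
      = 0.00235352 V

Levels = 1024; step size = 0.00235352 V


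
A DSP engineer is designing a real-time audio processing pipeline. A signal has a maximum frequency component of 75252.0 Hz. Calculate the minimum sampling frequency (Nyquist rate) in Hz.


The Nyquist rate is twice the maximum frequency component.
fs_min = 2 * fmax
      = 2 * 75252.0
      = 150504.0 Hz

150504.0


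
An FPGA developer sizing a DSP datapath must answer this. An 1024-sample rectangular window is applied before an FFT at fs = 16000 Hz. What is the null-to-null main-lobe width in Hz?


Main lobe width for a rectangular window:
Width = 2 * fs / N
      = 2 * 16000 / 1024
      = 32000 / 1024
      = 31.25 Hz

31.25 Hz


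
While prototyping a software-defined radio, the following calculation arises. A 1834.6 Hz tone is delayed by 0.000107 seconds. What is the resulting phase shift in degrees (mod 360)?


Phase shift from frequency and time delay:
phi = 360 * f * t_delay
    = 360 * 1834.6 * 0.000107
    = 70.67 degrees
    mod 360 = 70.67 degrees

70.67 degrees


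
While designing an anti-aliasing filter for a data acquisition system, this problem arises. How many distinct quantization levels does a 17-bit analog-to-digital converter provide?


Number of quantization levels = 2^N
= 2^17
= 131072

131072


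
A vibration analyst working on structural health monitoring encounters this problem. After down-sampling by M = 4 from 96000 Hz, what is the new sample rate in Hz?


Decimation reduces the sample rate:
fs_out = fs_in / M
       = 96000 / 4
       = 24000.0 Hz

24000.0 Hz


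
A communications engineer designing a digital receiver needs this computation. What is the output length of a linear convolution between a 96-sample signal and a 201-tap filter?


Linear convolution output length:
L = N + M - 1
  = 96 + 201 - 1
  = 296 samples

296


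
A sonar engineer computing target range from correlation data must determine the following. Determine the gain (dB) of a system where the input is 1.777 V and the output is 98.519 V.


Voltage gain in dB:
G = 20 * log10(Vout / Vin)
  = 20 * log10(98.519 / 1.777)
  = 20 * log10(55.441193)
  = 20 * 1.743833
  = 34.88 dB

34.88 dB


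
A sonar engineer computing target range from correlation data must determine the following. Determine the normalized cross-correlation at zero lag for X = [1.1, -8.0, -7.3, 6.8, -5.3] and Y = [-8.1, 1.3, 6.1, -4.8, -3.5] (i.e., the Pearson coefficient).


Pearson correlation coefficient (population):
r = cov(X,Y) / (std(X) * std(Y))
Mean X = -2.54, Mean Y = -1.8
Cov(X,Y) = -20.158
Std(X) = 5.666957, Std(Y) = 4.971921
r = -0.7154

-0.7154


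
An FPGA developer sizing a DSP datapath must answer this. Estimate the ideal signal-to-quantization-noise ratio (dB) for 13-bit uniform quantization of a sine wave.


Theoretical SNR for a full-scale sinusoid:
SNR = 6.02 * N + 1.76
    = 6.02 * 13 + 1.76
    = 78.26 + 1.76
    = 80.02 dB

80.02 dB


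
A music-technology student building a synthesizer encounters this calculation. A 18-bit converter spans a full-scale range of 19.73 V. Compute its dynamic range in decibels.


Dynamic range from full-scale to LSB:
V_min = V_max / 2^bits = 19.73 / 2^18
DR = 20 * log10(V_max / V_min)
   = 20 * log10(2^18)
   = 20 * 18 * log10(2)
   = 108.37 dB

108.37 dB


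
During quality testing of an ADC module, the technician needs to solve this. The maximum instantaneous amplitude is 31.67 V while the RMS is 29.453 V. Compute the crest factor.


Crest factor is the ratio of peak to RMS:
CF = V_peak / V_rms
   = 31.67 / 29.453
   = 1.0753

1.0753


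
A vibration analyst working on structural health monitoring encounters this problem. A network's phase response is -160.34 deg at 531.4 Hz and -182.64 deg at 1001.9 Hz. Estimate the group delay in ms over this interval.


Group delay from phase difference:
tau = -d(phi)/d(omega)
d(phi) = -22.3 deg = -0.389208 rad
d(omega) = 2*pi*(1001.9 - 531.4) = 2956.2387 rad/s
tau = -(-0.389208) / 2956.2387
    = 0.1317 ms

0.1317 ms


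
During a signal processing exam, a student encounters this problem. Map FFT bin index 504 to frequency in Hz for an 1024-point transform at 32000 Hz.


Frequency of DFT bin k:
f_k = k * fs / N
    = 504 * 32000 / 1024
    = 16128000 / 1024
    = 15750.0 Hz

15750.0 Hz


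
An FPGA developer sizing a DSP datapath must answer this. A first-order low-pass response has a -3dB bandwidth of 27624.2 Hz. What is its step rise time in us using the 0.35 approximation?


Rise time from bandwidth relationship:
tr = 0.35 / BW
   = 0.35 / 27624.2
   = 1.267005017e-05 s
   = 12.6701 us

12.6701 us


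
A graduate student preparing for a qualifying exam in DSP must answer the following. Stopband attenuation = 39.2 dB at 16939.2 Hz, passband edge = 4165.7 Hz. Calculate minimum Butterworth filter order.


Butterworth filter order formula:
n = log10(10^(A/10) - 1) / (2 * log10(f_stop/f_pass))
10^(39.2/10) - 1 = 8316.6377
f_stop/f_pass = 16939.2 / 4165.7 = 4.0664
n = 3.2173 -> ceil = 4

4


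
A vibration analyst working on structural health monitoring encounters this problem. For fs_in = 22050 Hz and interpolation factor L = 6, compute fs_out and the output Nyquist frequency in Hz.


Step 1 — output sample rate after interpolation by L:
fs_out = L * fs_in = 6 * 22050 = 132300 Hz

Step 2 — Nyquist frequency of the output stream:
f_Nyq = fs_out / 2 = 132300 / 2 = 66150.0 Hz

fs_out = 132300 Hz; f_Nyquist = 66150.0 Hz


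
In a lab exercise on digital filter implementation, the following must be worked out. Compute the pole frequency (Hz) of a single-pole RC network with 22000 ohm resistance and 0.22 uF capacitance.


Cutoff frequency of a first-order RC filter:
fc = 1 / (2 * pi * R * C)
C = 0.22 uF = 2.2e-07 F
fc = 1 / (2 * pi * 22000 * 2.2e-07)
   = 1 / 0.030410616886749
   = 32.883253 Hz

32.883253 Hz


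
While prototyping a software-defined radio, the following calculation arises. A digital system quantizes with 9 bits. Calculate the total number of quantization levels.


Number of quantization levels = 2^N
= 2^9
= 512

512


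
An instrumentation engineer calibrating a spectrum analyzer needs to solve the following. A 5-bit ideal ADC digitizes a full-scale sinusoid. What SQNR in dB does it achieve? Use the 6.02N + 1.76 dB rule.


Theoretical SNR for a full-scale sinusoid:
SNR = 6.02 * N + 1.76
    = 6.02 * 5 + 1.76
    = 30.1 + 1.76
    = 31.86 dB

31.86 dB


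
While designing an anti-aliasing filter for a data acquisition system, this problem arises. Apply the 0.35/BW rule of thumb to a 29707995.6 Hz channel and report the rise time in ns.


Rise time from bandwidth relationship:
tr = 0.35 / BW
   = 0.35 / 29707995.6
   = 1.17813401e-08 s
   = 11.7813 ns

11.7813 ns


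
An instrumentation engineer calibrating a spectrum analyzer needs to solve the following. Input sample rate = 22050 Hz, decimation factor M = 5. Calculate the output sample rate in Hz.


Decimation reduces the sample rate:
fs_out = fs_in / M
       = 22050 / 5
       = 4410.0 Hz

4410.0 Hz


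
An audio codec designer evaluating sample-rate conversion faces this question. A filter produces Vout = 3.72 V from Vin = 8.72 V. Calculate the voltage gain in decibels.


Voltage gain in dB:
G = 20 * log10(Vout / Vin)
  = 20 * log10(3.72 / 8.72)
  = 20 * log10(0.426606)
  = 20 * -0.369974
  = -7.4 dB

-7.4 dB


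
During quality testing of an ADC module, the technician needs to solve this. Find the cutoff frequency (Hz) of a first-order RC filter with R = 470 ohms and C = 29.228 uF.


Cutoff frequency of a first-order RC filter:
fc = 1 / (2 * pi * R * C)
C = 29.228 uF = 2.9228e-05 F
fc = 1 / (2 * pi * 470 * 2.9228e-05)
   = 1 / 0.086313121874375
   = 11.585724 Hz

11.585724 Hz


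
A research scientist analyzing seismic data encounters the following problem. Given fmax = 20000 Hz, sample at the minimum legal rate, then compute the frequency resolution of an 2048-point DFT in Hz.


Step 1 — Nyquist sampling rate:
fs = 2 * fmax = 2 * 20000 = 40000 Hz

Step 2 — DFT bin spacing:
df = fs / N = 40000 / 2048 = 19.5312 Hz

19.5312 Hz


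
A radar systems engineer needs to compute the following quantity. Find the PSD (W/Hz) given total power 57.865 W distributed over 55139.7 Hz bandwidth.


Power spectral density:
PSD = P / BW
    = 57.865 / 55139.7
    = 0.00104943 W/Hz

0.00104943 W/Hz


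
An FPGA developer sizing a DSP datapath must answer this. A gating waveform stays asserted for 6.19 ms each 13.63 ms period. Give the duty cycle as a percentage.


Duty cycle as a percentage:
DC = (t_on / T) * 100
   = (6.19 / 13.63) * 100
   = 0.454145 * 100
   = 45.41 %

45.41 %


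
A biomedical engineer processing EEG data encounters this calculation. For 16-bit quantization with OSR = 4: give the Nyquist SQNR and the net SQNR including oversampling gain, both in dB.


Step 1 — baseline SQNR at Nyquist:
SQNR_base = 6.02*N + 1.76
          = 6.02*16 + 1.76
          = 98.08 dB

Step 2 — oversampling processing gain:
G = 10*log10(OSR) = 10*log10(4) = 6.02 dB

Step 3 — total:
SQNR_total = 98.08 + 6.02 = 104.1 dB

Base SQNR = 98.08 dB; oversampled SQNR = 104.1 dB


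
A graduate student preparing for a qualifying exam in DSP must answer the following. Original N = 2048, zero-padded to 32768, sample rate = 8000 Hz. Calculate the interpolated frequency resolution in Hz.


Frequency resolution after zero-padding:
N_padded = 2048 * 16 = 32768
df = fs / N_padded
   = 8000 / 32768
   = 0.2441 Hz

0.2441 Hz


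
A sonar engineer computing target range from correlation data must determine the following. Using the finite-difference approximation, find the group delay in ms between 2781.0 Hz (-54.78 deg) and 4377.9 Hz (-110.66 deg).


Group delay from phase difference:
tau = -d(phi)/d(omega)
d(phi) = -55.88 deg = -0.97529 rad
d(omega) = 2*pi*(4377.9 - 2781.0) = 10033.6186 rad/s
tau = -(-0.97529) / 10033.6186
    = 0.0972 ms

0.0972 ms


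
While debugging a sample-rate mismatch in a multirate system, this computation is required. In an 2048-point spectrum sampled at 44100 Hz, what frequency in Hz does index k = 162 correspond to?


Frequency of DFT bin k:
f_k = k * fs / N
    = 162 * 44100 / 2048
    = 7144200 / 2048
    = 3488.379 Hz

3488.379 Hz


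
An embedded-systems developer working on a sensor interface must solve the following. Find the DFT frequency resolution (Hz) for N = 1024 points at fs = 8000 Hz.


DFT frequency resolution:
df = fs / N
   = 8000 / 1024
   = 7.8125 Hz

7.8125 Hz


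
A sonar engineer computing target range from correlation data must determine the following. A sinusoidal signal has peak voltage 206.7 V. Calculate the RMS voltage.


RMS voltage for a sinusoidal waveform:
V_rms = V_peak / sqrt(2)
      = 206.7 / 1.414214
      = 146.159 V

146.159 V


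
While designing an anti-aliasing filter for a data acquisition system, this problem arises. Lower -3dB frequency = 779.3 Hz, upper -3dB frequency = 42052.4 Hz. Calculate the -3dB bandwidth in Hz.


Bandwidth is the difference of -3dB frequencies:
BW = f_high - f_low
   = 42052.4 - 779.3
   = 41273.1 Hz

41273.1 Hz


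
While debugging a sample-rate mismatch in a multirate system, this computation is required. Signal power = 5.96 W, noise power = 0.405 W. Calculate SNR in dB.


SNR in decibels:
SNR = 10 * log10(Ps / Pn)
    = 10 * log10(5.96 / 0.405)
    = 10 * log10(14.716)
    = 10 * 1.1678
    = 11.68 dB

11.68 dB


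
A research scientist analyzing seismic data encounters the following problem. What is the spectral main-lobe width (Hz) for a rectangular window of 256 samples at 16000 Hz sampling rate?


Main lobe width for a rectangular window:
Width = 2 * fs / N
      = 2 * 16000 / 256
      = 32000 / 256
      = 125.0 Hz

125.0 Hz


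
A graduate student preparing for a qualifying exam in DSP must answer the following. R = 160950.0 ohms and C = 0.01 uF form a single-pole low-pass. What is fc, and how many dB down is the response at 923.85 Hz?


Step 1 — cutoff frequency:
fc = 1 / (2*pi*R*C)
C = 0.01 uF = 1e-08 F
fc = 1 / (2*pi*160950.0*1e-08)
   = 98.8847 Hz

Step 2 — magnitude at f = 923.85 Hz:
|H(f)| = 1 / sqrt(1 + (f/fc)^2)
f/fc = 923.85 / 98.8847 = 9.342699
|H| = 1 / sqrt(1 + 87.286025) = 0.1064275
|H|_dB = 20*log10(0.1064275) = -19.46 dB

fc = 98.8847 Hz; |H(923.85 Hz)| = -19.46 dB


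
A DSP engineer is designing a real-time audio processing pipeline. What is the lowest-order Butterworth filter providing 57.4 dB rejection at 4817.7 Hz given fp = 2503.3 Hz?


Butterworth filter order formula:
n = log10(10^(A/10) - 1) / (2 * log10(f_stop/f_pass))
10^(57.4/10) - 1 = 549539.8739
f_stop/f_pass = 4817.7 / 2503.3 = 1.9245
n = 10.094 -> ceil = 11

11


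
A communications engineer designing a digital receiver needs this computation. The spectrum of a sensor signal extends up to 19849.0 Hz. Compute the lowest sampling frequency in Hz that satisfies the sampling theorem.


The Nyquist rate is twice the maximum frequency component.
fs_min = 2 * fmax
      = 2 * 19849.0
      = 39698.0 Hz

39698.0


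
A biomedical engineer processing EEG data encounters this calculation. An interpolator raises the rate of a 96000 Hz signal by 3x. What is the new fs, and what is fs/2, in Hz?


Step 1 — output sample rate after interpolation by L:
fs_out = L * fs_in = 3 * 96000 = 288000 Hz

Step 2 — Nyquist frequency of the output stream:
f_Nyq = fs_out / 2 = 288000 / 2 = 144000.0 Hz

fs_out = 288000 Hz; f_Nyquist = 144000.0 Hz


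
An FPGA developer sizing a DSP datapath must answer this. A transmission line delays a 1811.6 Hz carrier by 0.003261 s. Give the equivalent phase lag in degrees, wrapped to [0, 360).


Phase shift from frequency and time delay:
phi = 360 * f * t_delay
    = 360 * 1811.6 * 0.003261
    = 2126.75 degrees
    mod 360 = 326.75 degrees

326.75 degrees


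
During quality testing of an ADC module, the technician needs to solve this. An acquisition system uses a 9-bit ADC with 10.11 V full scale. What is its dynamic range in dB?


Dynamic range from full-scale to LSB:
V_min = V_max / 2^bits = 10.11 / 2^9
DR = 20 * log10(V_max / V_min)
   = 20 * log10(2^9)
   = 20 * 9 * log10(2)
   = 54.19 dB

54.19 dB


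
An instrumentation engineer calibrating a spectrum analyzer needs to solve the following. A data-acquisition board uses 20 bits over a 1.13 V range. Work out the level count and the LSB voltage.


Step 1 — number of quantization levels:
L = 2^N = 2^20 = 1048576

Step 2 — LSB step size:
delta = Vfs / L
      = 1.13 / 1048576
      = 1.08e-06 V

Levels = 1048576; step size = 1.08e-06 V


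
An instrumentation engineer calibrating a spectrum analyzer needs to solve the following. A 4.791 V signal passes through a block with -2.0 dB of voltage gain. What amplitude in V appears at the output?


Output voltage from dB gain:
V_out = V_in * 10^(gain_dB / 20)
      = 4.791 * 10^(-2.0 / 20)
      = 4.791 * 0.794328
      = 3.8056 V

3.8056 V


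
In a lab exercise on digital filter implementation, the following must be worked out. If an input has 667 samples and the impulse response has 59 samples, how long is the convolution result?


Linear convolution output length:
L = N + M - 1
  = 667 + 59 - 1
  = 725 samples

725


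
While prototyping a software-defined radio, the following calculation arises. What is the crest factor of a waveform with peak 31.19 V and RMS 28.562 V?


Crest factor is the ratio of peak to RMS:
CF = V_peak / V_rms
   = 31.19 / 28.562
   = 1.092

1.092


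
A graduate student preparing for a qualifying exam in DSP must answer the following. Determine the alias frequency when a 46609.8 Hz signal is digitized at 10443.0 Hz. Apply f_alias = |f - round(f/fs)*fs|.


Compute the nearest integer multiple of fs to the signal:
n = round(46609.8 / 10443.0) = 4
f_alias = |46609.8 - 4 * 10443.0|
        = |46609.8 - 41772.0|
        = 4837.8 Hz

4837.8


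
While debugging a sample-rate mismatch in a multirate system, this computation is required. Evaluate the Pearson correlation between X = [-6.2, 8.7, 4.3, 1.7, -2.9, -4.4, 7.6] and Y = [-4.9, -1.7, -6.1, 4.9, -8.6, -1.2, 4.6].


Pearson correlation coefficient (population):
r = cov(X,Y) / (std(X) * std(Y))
Mean X = 1.2571, Mean Y = -1.8571
Cov(X,Y) = 11.316122
Std(X) = 5.476927, Std(Y) = 4.788933
r = 0.4314

0.4314


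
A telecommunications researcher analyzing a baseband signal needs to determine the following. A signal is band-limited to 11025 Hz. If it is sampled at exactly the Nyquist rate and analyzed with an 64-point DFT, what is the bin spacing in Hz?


Step 1 — Nyquist sampling rate:
fs = 2 * fmax = 2 * 11025 = 22050 Hz

Step 2 — DFT bin spacing:
df = fs / N = 22050 / 64 = 344.5312 Hz

344.5312 Hz


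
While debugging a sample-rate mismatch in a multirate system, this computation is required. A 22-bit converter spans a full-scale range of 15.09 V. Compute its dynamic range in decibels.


Dynamic range from full-scale to LSB:
V_min = V_max / 2^bits = 15.09 / 2^22
DR = 20 * log10(V_max / V_min)
   = 20 * log10(2^22)
   = 20 * 22 * log10(2)
   = 132.45 dB

132.45 dB


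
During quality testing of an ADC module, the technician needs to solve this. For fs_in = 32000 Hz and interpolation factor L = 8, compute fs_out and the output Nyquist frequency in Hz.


Step 1 — output sample rate after interpolation by L:
fs_out = L * fs_in = 8 * 32000 = 256000 Hz

Step 2 — Nyquist frequency of the output stream:
f_Nyq = fs_out / 2 = 256000 / 2 = 128000.0 Hz

fs_out = 256000 Hz; f_Nyquist = 128000.0 Hz


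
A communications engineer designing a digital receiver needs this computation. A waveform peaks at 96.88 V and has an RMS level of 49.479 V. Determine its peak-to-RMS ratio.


Crest factor is the ratio of peak to RMS:
CF = V_peak / V_rms
   = 96.88 / 49.479
   = 1.958

1.958


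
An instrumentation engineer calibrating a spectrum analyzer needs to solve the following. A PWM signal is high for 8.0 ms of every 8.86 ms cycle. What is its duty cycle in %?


Duty cycle as a percentage:
DC = (t_on / T) * 100
   = (8.0 / 8.86) * 100
   = 0.902935 * 100
   = 90.29 %

90.29 %


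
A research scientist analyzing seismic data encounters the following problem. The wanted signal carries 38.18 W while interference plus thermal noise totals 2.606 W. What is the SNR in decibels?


SNR in decibels:
SNR = 10 * log10(Ps / Pn)
    = 10 * log10(38.18 / 2.606)
    = 10 * log10(14.6508)
    = 10 * 1.1659
    = 11.66 dB

11.66 dB


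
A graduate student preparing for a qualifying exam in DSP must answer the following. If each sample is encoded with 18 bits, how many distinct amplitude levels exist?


Number of quantization levels = 2^N
= 2^18
= 262144

262144


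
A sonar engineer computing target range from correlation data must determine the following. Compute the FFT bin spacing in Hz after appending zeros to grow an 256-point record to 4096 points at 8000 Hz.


Frequency resolution after zero-padding:
N_padded = 256 * 16 = 4096
df = fs / N_padded
   = 8000 / 4096
   = 1.9531 Hz

1.9531 Hz


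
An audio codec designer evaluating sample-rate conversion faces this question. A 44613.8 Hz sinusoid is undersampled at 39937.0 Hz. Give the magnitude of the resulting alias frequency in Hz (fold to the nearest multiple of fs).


Compute the nearest integer multiple of fs to the signal:
n = round(44613.8 / 39937.0) = 1
f_alias = |44613.8 - 1 * 39937.0|
        = |44613.8 - 39937.0|
        = 4676.8 Hz

4676.8


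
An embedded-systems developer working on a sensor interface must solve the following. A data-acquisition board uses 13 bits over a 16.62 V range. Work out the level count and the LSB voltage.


Step 1 — number of quantization levels:
L = 2^N = 2^13 = 8192

Step 2 — LSB step size:
delta = Vfs / L
      = 16.62 / 8192
      = 0.00202881 V

Levels = 8192; step size = 0.00202881 V


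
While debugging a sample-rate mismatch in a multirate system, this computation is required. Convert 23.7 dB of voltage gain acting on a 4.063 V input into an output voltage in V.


Output voltage from dB gain:
V_out = V_in * 10^(gain_dB / 20)
      = 4.063 * 10^(23.7 / 20)
      = 4.063 * 15.310875
      = 62.2081 V

62.2081 V


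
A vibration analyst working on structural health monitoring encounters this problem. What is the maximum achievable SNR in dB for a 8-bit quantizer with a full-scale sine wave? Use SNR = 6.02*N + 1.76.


Theoretical SNR for a full-scale sinusoid:
SNR = 6.02 * N + 1.76
    = 6.02 * 8 + 1.76
    = 48.16 + 1.76
    = 49.92 dB

49.92 dB


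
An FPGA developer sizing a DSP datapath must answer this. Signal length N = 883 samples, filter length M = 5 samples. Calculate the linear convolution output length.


Linear convolution output length:
L = N + M - 1
  = 883 + 5 - 1
  = 887 samples

887


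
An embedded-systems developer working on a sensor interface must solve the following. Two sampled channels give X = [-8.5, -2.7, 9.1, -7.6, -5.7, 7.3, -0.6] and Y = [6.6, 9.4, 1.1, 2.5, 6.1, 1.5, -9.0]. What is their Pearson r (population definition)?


Pearson correlation coefficient (population):
r = cov(X,Y) / (std(X) * std(Y))
Mean X = -1.2429, Mean Y = 2.6
Cov(X,Y) = -12.324286
Std(X) = 6.496561, Std(Y) = 5.509991
r = -0.3443

-0.3443


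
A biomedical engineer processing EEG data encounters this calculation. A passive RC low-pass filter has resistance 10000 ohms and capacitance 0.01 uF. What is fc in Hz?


Cutoff frequency of a first-order RC filter:
fc = 1 / (2 * pi * R * C)
C = 0.01 uF = 1e-08 F
fc = 1 / (2 * pi * 10000 * 1e-08)
   = 1 / 0.00062831853071796
   = 1591.549431 Hz

1591.549431 Hz


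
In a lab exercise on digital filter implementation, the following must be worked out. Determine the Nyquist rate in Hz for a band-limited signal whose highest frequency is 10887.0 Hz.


The Nyquist rate is twice the maximum frequency component.
fs_min = 2 * fmax
      = 2 * 10887.0
      = 21774.0 Hz

21774.0


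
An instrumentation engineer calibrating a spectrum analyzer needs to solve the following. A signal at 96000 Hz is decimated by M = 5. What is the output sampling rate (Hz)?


Decimation reduces the sample rate:
fs_out = fs_in / M
       = 96000 / 5
       = 19200.0 Hz

19200.0 Hz


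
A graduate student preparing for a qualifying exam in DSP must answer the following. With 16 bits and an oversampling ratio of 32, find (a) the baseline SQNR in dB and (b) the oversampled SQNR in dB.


Step 1 — baseline SQNR at Nyquist:
SQNR_base = 6.02*N + 1.76
          = 6.02*16 + 1.76
          = 98.08 dB

Step 2 — oversampling processing gain:
G = 10*log10(OSR) = 10*log10(32) = 15.05 dB

Step 3 — total:
SQNR_total = 98.08 + 15.05 = 113.13 dB

Base SQNR = 98.08 dB; oversampled SQNR = 113.13 dB


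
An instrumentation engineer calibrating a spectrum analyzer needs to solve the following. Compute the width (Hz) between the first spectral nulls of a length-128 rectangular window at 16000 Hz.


Main lobe width for a rectangular window:
Width = 2 * fs / N
      = 2 * 16000 / 128
      = 32000 / 128
      = 250.0 Hz

250.0 Hz


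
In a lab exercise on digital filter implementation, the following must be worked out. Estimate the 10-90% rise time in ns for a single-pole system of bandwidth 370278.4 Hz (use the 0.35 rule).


Rise time from bandwidth relationship:
tr = 0.35 / BW
   = 0.35 / 370278.4
   = 9.452347207e-07 s
   = 945.2347 ns

945.2347 ns


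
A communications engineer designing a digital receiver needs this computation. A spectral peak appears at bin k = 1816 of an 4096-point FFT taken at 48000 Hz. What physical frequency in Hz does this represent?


Frequency of DFT bin k:
f_k = k * fs / N
    = 1816 * 48000 / 4096
    = 87168000 / 4096
    = 21281.25 Hz

21281.25 Hz


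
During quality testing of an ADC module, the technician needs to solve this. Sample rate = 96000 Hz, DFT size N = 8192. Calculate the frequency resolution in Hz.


DFT frequency resolution:
df = fs / N
   = 96000 / 8192
   = 11.7188 Hz

11.7188 Hz


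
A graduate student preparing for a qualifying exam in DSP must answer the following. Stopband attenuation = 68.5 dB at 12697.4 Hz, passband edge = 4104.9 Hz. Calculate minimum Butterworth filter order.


Butterworth filter order formula:
n = log10(10^(A/10) - 1) / (2 * log10(f_stop/f_pass))
10^(68.5/10) - 1 = 7079456.8438
f_stop/f_pass = 12697.4 / 4104.9 = 3.0932
n = 6.9839 -> ceil = 7

7


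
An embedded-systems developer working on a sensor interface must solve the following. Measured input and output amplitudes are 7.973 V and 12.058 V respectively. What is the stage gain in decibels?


Voltage gain in dB:
G = 20 * log10(Vout / Vin)
  = 20 * log10(12.058 / 7.973)
  = 20 * log10(1.512354)
  = 20 * 0.179654
  = 3.59 dB

3.59 dB


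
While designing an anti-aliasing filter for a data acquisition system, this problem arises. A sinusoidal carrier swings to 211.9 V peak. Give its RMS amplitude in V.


RMS voltage for a sinusoidal waveform:
V_rms = V_peak / sqrt(2)
      = 211.9 / 1.414214
      = 149.836 V

149.836 V


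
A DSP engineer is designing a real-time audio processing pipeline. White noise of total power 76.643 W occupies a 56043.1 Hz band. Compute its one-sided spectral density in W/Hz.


Power spectral density:
PSD = P / BW
    = 76.643 / 56043.1
    = 0.00136757 W/Hz

0.00136757 W/Hz


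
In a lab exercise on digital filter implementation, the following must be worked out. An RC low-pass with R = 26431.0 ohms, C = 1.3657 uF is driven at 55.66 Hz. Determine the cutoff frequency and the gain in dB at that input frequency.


Step 1 — cutoff frequency:
fc = 1 / (2*pi*R*C)
C = 1.3657 uF = 1.3657e-06 F
fc = 1 / (2*pi*26431.0*1.3657e-06)
   = 4.40911 Hz

Step 2 — magnitude at f = 55.66 Hz:
|H(f)| = 1 / sqrt(1 + (f/fc)^2)
f/fc = 55.66 / 4.40911 = 12.623863
|H| = 1 / sqrt(1 + 159.361917) = 0.0789677
|H|_dB = 20*log10(0.0789677) = -22.05 dB

fc = 4.40911 Hz; |H(55.66 Hz)| = -22.05 dB


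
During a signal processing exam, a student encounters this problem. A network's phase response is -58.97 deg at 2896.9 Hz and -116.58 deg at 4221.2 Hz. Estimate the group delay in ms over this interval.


Group delay from phase difference:
tau = -d(phi)/d(omega)
d(phi) = -57.61 deg = -1.005484 rad
d(omega) = 2*pi*(4221.2 - 2896.9) = 8320.8223 rad/s
tau = -(-1.005484) / 8320.8223
    = 0.1208 ms

0.1208 ms


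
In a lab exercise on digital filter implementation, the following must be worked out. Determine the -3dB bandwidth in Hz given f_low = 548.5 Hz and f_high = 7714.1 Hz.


Bandwidth is the difference of -3dB frequencies:
BW = f_high - f_low
   = 7714.1 - 548.5
   = 7165.6 Hz

7165.6 Hz


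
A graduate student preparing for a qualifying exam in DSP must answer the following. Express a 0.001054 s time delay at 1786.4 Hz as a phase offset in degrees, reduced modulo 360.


Phase shift from frequency and time delay:
phi = 360 * f * t_delay
    = 360 * 1786.4 * 0.001054
    = 677.83 degrees
    mod 360 = 317.83 degrees

317.83 degrees


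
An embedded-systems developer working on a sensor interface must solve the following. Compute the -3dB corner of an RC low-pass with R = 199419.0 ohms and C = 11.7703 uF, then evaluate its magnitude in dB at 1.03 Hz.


Step 1 — cutoff frequency:
fc = 1 / (2*pi*R*C)
C = 11.7703 uF = 1.17703e-05 F
fc = 1 / (2*pi*199419.0*1.17703e-05)
   = 0.0678057 Hz

Step 2 — magnitude at f = 1.03 Hz:
|H(f)| = 1 / sqrt(1 + (f/fc)^2)
f/fc = 1.03 / 0.0678057 = 15.190463
|H| = 1 / sqrt(1 + 230.750166) = 0.0656886
|H|_dB = 20*log10(0.0656886) = -23.65 dB

fc = 0.0678057 Hz; |H(1.03 Hz)| = -23.65 dB


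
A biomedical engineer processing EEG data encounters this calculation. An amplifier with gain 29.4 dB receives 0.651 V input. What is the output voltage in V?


Output voltage from dB gain:
V_out = V_in * 10^(gain_dB / 20)
      = 0.651 * 10^(29.4 / 20)
      = 0.651 * 29.512092
      = 19.2124 V

19.2124 V


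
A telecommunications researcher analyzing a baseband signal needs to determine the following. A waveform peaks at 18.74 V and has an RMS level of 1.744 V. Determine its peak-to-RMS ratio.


Crest factor is the ratio of peak to RMS:
CF = V_peak / V_rms
   = 18.74 / 1.744
   = 10.7454

10.7454


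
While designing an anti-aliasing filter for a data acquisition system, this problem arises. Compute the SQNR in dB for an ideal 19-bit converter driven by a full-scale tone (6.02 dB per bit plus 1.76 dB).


Theoretical SNR for a full-scale sinusoid:
SNR = 6.02 * N + 1.76
    = 6.02 * 19 + 1.76
    = 114.38 + 1.76
    = 116.14 dB

116.14 dB


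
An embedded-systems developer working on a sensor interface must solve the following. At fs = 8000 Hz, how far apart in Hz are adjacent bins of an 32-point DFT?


DFT frequency resolution:
df = fs / N
   = 8000 / 32
   = 250.0 Hz

250.0 Hz


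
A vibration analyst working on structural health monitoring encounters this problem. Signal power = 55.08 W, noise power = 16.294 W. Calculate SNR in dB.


SNR in decibels:
SNR = 10 * log10(Ps / Pn)
    = 10 * log10(55.08 / 16.294)
    = 10 * log10(3.3804)
    = 10 * 0.529
    = 5.29 dB

5.29 dB


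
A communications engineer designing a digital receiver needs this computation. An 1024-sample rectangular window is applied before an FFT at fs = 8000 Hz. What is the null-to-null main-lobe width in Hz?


Main lobe width for a rectangular window:
Width = 2 * fs / N
      = 2 * 8000 / 1024
      = 16000 / 1024
      = 15.625 Hz

15.625 Hz


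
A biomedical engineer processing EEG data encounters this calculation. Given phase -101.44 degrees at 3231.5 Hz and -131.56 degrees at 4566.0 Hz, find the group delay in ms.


Group delay from phase difference:
tau = -d(phi)/d(omega)
d(phi) = -30.12 deg = -0.525693 rad
d(omega) = 2*pi*(4566.0 - 3231.5) = 8384.9108 rad/s
tau = -(-0.525693) / 8384.9108
    = 0.0627 ms

0.0627 ms


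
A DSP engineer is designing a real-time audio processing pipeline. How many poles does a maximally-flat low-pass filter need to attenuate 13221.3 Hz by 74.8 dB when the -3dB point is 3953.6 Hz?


Butterworth filter order formula:
n = log10(10^(A/10) - 1) / (2 * log10(f_stop/f_pass))
10^(74.8/10) - 1 = 30199516.204
f_stop/f_pass = 13221.3 / 3953.6 = 3.3441
n = 7.1336 -> ceil = 8

8


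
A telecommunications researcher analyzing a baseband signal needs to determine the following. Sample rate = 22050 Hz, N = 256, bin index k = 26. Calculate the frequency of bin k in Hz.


Frequency of DFT bin k:
f_k = k * fs / N
    = 26 * 22050 / 256
    = 573300 / 256
    = 2239.453 Hz

2239.453 Hz


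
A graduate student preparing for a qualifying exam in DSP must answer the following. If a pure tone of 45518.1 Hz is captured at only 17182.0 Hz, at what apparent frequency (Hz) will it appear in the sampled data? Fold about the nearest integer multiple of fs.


Compute the nearest integer multiple of fs to the signal:
n = round(45518.1 / 17182.0) = 3
f_alias = |45518.1 - 3 * 17182.0|
        = |45518.1 - 51546.0|
        = 6027.9 Hz

6027.9


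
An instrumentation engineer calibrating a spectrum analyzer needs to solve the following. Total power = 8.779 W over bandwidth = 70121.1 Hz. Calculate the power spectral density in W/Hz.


Power spectral density:
PSD = P / BW
    = 8.779 / 70121.1
    = 0.0001252 W/Hz

0.0001252 W/Hz


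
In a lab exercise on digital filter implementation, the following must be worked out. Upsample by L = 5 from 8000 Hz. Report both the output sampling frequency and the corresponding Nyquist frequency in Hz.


Step 1 — output sample rate after interpolation by L:
fs_out = L * fs_in = 5 * 8000 = 40000 Hz

Step 2 — Nyquist frequency of the output stream:
f_Nyq = fs_out / 2 = 40000 / 2 = 20000.0 Hz

fs_out = 40000 Hz; f_Nyquist = 20000.0 Hz


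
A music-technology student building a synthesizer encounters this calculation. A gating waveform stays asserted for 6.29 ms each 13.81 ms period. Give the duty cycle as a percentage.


Duty cycle as a percentage:
DC = (t_on / T) * 100
   = (6.29 / 13.81) * 100
   = 0.455467 * 100
   = 45.55 %

45.55 %


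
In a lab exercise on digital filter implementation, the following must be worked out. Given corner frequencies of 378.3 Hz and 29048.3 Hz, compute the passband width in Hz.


Bandwidth is the difference of -3dB frequencies:
BW = f_high - f_low
   = 29048.3 - 378.3
   = 28670.0 Hz

28670.0 Hz


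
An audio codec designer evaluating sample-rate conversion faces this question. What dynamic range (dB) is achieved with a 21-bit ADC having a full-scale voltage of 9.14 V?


Dynamic range from full-scale to LSB:
V_min = V_max / 2^bits = 9.14 / 2^21
DR = 20 * log10(V_max / V_min)
   = 20 * log10(2^21)
   = 20 * 21 * log10(2)
   = 126.43 dB

126.43 dB


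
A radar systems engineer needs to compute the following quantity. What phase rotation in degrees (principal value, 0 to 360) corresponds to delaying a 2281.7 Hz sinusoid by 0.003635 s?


Phase shift from frequency and time delay:
phi = 360 * f * t_delay
    = 360 * 2281.7 * 0.003635
    = 2985.83 degrees
    mod 360 = 105.83 degrees

105.83 degrees


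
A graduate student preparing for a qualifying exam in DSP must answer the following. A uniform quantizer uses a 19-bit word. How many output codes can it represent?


Number of quantization levels = 2^N
= 2^19
= 524288

524288
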